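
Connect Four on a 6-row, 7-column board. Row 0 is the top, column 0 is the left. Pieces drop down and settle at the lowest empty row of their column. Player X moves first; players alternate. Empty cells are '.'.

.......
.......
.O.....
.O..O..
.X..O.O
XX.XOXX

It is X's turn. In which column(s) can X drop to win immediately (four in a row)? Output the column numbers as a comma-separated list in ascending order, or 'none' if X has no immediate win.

col 0: drop X → no win
col 1: drop X → no win
col 2: drop X → WIN!
col 3: drop X → no win
col 4: drop X → no win
col 5: drop X → no win
col 6: drop X → no win

Answer: 2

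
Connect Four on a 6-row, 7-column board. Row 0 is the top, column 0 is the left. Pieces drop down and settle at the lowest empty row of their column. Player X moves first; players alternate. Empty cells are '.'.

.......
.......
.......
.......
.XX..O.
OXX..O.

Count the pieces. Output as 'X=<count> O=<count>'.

X=4 O=3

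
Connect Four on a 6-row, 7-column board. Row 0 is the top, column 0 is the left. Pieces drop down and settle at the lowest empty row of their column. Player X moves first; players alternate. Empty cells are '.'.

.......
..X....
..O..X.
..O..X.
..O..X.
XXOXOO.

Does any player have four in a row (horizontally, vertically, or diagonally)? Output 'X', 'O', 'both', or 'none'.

O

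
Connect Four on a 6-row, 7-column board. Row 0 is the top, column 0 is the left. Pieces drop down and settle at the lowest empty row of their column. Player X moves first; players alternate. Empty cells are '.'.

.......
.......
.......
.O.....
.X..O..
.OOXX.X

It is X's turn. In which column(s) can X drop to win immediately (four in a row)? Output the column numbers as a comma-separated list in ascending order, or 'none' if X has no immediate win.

col 0: drop X → no win
col 1: drop X → no win
col 2: drop X → no win
col 3: drop X → no win
col 4: drop X → no win
col 5: drop X → WIN!
col 6: drop X → no win

Answer: 5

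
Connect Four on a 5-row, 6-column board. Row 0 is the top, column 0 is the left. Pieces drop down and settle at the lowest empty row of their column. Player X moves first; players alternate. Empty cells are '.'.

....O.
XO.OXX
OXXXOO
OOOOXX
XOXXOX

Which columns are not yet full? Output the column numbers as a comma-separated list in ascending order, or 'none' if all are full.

col 0: top cell = '.' → open
col 1: top cell = '.' → open
col 2: top cell = '.' → open
col 3: top cell = '.' → open
col 4: top cell = 'O' → FULL
col 5: top cell = '.' → open

Answer: 0,1,2,3,5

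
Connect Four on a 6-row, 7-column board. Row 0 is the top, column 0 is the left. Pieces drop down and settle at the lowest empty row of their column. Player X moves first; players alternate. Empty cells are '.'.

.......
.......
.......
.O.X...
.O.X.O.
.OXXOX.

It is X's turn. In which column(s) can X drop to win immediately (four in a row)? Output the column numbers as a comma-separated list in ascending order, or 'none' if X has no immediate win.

Answer: 3

Derivation:
col 0: drop X → no win
col 1: drop X → no win
col 2: drop X → no win
col 3: drop X → WIN!
col 4: drop X → no win
col 5: drop X → no win
col 6: drop X → no win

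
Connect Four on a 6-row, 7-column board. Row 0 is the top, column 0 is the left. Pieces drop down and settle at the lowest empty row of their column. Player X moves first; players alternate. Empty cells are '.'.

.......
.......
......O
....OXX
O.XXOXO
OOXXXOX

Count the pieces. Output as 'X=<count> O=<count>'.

X=9 O=8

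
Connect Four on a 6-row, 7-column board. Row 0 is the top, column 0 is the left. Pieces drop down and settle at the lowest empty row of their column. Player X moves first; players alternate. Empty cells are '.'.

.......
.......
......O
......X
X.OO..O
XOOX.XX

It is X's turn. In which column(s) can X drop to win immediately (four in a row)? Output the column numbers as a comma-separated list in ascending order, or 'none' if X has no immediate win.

Answer: 4

Derivation:
col 0: drop X → no win
col 1: drop X → no win
col 2: drop X → no win
col 3: drop X → no win
col 4: drop X → WIN!
col 5: drop X → no win
col 6: drop X → no win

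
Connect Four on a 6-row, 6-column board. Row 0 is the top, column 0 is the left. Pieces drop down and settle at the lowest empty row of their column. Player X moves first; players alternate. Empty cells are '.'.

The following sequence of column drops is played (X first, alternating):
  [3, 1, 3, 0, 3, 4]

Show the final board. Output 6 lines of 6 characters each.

Move 1: X drops in col 3, lands at row 5
Move 2: O drops in col 1, lands at row 5
Move 3: X drops in col 3, lands at row 4
Move 4: O drops in col 0, lands at row 5
Move 5: X drops in col 3, lands at row 3
Move 6: O drops in col 4, lands at row 5

Answer: ......
......
......
...X..
...X..
OO.XO.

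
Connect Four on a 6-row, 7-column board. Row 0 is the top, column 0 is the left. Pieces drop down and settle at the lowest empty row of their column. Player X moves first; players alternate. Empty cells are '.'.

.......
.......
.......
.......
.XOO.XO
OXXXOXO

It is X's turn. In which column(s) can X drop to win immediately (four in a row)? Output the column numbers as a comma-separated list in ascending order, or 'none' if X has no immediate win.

Answer: none

Derivation:
col 0: drop X → no win
col 1: drop X → no win
col 2: drop X → no win
col 3: drop X → no win
col 4: drop X → no win
col 5: drop X → no win
col 6: drop X → no win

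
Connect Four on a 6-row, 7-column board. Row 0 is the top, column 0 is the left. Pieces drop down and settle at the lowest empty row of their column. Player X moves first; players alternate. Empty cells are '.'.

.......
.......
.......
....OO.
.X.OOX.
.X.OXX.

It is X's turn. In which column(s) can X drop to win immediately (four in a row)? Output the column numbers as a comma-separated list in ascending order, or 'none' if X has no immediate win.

col 0: drop X → no win
col 1: drop X → no win
col 2: drop X → no win
col 3: drop X → no win
col 4: drop X → no win
col 5: drop X → no win
col 6: drop X → no win

Answer: none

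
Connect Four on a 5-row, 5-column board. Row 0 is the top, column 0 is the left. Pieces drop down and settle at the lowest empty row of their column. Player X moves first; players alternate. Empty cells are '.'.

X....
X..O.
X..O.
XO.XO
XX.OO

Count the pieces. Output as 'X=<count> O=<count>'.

X=7 O=6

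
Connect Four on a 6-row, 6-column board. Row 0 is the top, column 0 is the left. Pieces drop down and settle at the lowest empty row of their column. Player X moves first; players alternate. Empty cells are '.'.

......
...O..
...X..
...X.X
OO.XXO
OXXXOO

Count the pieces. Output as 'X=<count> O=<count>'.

X=8 O=7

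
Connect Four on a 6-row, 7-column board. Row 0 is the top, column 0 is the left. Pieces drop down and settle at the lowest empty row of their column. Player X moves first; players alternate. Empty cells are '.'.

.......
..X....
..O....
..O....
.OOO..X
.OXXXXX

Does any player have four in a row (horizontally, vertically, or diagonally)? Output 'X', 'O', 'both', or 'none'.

X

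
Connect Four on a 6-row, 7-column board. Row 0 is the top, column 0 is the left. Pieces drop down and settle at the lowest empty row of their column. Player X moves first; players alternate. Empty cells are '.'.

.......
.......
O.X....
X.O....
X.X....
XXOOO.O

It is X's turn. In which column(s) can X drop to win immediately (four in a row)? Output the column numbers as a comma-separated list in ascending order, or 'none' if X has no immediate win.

col 0: drop X → no win
col 1: drop X → no win
col 2: drop X → no win
col 3: drop X → no win
col 4: drop X → no win
col 5: drop X → no win
col 6: drop X → no win

Answer: none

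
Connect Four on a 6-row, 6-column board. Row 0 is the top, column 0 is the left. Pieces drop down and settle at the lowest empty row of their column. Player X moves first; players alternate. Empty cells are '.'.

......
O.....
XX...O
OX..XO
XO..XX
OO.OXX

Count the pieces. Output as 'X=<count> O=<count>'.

X=9 O=8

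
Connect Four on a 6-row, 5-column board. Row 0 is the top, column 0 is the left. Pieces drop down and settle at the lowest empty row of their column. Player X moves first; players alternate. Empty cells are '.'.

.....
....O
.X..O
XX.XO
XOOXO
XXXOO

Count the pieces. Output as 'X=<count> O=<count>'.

X=9 O=8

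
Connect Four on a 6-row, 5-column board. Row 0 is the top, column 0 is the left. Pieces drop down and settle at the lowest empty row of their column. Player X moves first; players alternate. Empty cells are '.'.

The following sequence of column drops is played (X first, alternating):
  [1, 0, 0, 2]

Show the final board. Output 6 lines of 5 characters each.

Move 1: X drops in col 1, lands at row 5
Move 2: O drops in col 0, lands at row 5
Move 3: X drops in col 0, lands at row 4
Move 4: O drops in col 2, lands at row 5

Answer: .....
.....
.....
.....
X....
OXO..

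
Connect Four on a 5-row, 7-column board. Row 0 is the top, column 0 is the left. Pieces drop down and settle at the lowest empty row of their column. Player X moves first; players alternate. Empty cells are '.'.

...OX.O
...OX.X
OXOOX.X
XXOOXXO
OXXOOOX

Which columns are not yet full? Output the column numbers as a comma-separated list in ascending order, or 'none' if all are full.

Answer: 0,1,2,5

Derivation:
col 0: top cell = '.' → open
col 1: top cell = '.' → open
col 2: top cell = '.' → open
col 3: top cell = 'O' → FULL
col 4: top cell = 'X' → FULL
col 5: top cell = '.' → open
col 6: top cell = 'O' → FULL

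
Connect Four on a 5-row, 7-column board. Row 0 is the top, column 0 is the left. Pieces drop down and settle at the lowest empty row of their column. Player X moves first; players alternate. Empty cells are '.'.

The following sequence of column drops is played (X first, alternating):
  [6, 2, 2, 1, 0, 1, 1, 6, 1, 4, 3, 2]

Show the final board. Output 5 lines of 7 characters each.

Move 1: X drops in col 6, lands at row 4
Move 2: O drops in col 2, lands at row 4
Move 3: X drops in col 2, lands at row 3
Move 4: O drops in col 1, lands at row 4
Move 5: X drops in col 0, lands at row 4
Move 6: O drops in col 1, lands at row 3
Move 7: X drops in col 1, lands at row 2
Move 8: O drops in col 6, lands at row 3
Move 9: X drops in col 1, lands at row 1
Move 10: O drops in col 4, lands at row 4
Move 11: X drops in col 3, lands at row 4
Move 12: O drops in col 2, lands at row 2

Answer: .......
.X.....
.XO....
.OX...O
XOOXO.X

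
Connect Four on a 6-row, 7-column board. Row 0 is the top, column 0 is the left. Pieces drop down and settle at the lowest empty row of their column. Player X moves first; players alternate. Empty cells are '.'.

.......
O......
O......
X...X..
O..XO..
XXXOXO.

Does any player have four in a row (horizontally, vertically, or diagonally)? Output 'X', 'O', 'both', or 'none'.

none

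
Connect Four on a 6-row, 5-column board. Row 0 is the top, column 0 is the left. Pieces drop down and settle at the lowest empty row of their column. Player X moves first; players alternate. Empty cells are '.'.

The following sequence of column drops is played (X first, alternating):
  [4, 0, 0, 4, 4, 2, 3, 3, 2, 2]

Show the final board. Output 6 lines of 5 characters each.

Move 1: X drops in col 4, lands at row 5
Move 2: O drops in col 0, lands at row 5
Move 3: X drops in col 0, lands at row 4
Move 4: O drops in col 4, lands at row 4
Move 5: X drops in col 4, lands at row 3
Move 6: O drops in col 2, lands at row 5
Move 7: X drops in col 3, lands at row 5
Move 8: O drops in col 3, lands at row 4
Move 9: X drops in col 2, lands at row 4
Move 10: O drops in col 2, lands at row 3

Answer: .....
.....
.....
..O.X
X.XOO
O.OXX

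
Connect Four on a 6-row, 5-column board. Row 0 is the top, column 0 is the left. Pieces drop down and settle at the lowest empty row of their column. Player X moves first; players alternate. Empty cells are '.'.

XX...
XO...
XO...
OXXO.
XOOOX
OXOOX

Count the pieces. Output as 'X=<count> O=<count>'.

X=10 O=10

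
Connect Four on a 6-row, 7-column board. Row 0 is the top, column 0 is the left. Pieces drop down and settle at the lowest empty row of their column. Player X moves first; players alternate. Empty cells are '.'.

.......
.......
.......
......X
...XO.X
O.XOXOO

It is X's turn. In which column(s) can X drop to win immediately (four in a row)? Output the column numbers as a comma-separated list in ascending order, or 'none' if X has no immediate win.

Answer: none

Derivation:
col 0: drop X → no win
col 1: drop X → no win
col 2: drop X → no win
col 3: drop X → no win
col 4: drop X → no win
col 5: drop X → no win
col 6: drop X → no win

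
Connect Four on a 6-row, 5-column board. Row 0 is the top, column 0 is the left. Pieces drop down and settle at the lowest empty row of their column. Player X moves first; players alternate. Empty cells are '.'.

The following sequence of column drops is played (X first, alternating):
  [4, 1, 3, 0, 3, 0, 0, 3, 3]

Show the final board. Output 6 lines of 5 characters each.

Answer: .....
.....
...X.
X..O.
O..X.
OO.XX

Derivation:
Move 1: X drops in col 4, lands at row 5
Move 2: O drops in col 1, lands at row 5
Move 3: X drops in col 3, lands at row 5
Move 4: O drops in col 0, lands at row 5
Move 5: X drops in col 3, lands at row 4
Move 6: O drops in col 0, lands at row 4
Move 7: X drops in col 0, lands at row 3
Move 8: O drops in col 3, lands at row 3
Move 9: X drops in col 3, lands at row 2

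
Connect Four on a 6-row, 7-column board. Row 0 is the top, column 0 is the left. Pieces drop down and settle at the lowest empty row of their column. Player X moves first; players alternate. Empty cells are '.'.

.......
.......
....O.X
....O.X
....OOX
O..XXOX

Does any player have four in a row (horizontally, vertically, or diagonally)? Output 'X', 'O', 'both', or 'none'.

X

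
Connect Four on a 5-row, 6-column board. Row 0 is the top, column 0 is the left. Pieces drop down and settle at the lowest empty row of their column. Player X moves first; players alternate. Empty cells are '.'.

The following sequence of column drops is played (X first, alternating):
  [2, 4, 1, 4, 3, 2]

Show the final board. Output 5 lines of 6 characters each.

Move 1: X drops in col 2, lands at row 4
Move 2: O drops in col 4, lands at row 4
Move 3: X drops in col 1, lands at row 4
Move 4: O drops in col 4, lands at row 3
Move 5: X drops in col 3, lands at row 4
Move 6: O drops in col 2, lands at row 3

Answer: ......
......
......
..O.O.
.XXXO.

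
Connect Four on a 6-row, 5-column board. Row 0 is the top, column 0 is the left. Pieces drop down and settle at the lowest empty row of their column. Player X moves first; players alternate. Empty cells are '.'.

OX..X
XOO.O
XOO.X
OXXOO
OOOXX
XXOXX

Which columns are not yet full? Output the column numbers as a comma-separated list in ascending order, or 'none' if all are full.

col 0: top cell = 'O' → FULL
col 1: top cell = 'X' → FULL
col 2: top cell = '.' → open
col 3: top cell = '.' → open
col 4: top cell = 'X' → FULL

Answer: 2,3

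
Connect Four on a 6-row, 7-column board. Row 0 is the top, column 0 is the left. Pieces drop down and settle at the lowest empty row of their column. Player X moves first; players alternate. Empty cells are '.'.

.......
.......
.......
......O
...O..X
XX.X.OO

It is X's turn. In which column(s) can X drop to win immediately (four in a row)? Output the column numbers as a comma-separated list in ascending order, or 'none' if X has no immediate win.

col 0: drop X → no win
col 1: drop X → no win
col 2: drop X → WIN!
col 3: drop X → no win
col 4: drop X → no win
col 5: drop X → no win
col 6: drop X → no win

Answer: 2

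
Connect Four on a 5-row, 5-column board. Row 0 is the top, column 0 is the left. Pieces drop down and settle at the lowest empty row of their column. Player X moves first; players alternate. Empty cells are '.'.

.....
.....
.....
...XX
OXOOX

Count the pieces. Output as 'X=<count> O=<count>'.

X=4 O=3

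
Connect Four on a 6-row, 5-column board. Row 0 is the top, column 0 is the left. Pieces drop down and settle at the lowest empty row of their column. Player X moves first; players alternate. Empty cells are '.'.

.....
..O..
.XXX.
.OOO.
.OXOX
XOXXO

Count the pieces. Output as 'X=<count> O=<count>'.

X=8 O=8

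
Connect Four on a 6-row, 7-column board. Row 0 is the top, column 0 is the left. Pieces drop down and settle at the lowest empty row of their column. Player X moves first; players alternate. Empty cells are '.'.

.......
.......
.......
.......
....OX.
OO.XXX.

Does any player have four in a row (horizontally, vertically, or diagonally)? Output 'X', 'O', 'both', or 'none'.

none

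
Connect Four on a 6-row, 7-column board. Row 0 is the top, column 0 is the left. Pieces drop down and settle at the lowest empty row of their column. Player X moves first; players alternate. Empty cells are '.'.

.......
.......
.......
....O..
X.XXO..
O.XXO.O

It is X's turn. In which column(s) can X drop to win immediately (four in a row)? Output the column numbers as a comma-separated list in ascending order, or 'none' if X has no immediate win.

Answer: none

Derivation:
col 0: drop X → no win
col 1: drop X → no win
col 2: drop X → no win
col 3: drop X → no win
col 4: drop X → no win
col 5: drop X → no win
col 6: drop X → no win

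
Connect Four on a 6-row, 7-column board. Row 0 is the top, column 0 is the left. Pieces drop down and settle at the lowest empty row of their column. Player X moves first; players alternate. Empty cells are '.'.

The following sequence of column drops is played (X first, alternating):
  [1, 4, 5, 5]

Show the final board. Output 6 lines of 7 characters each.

Answer: .......
.......
.......
.......
.....O.
.X..OX.

Derivation:
Move 1: X drops in col 1, lands at row 5
Move 2: O drops in col 4, lands at row 5
Move 3: X drops in col 5, lands at row 5
Move 4: O drops in col 5, lands at row 4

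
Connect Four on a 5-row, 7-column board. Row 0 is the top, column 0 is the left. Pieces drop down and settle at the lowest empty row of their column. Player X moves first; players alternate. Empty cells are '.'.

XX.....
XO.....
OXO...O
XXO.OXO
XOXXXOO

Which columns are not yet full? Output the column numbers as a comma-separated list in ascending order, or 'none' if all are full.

Answer: 2,3,4,5,6

Derivation:
col 0: top cell = 'X' → FULL
col 1: top cell = 'X' → FULL
col 2: top cell = '.' → open
col 3: top cell = '.' → open
col 4: top cell = '.' → open
col 5: top cell = '.' → open
col 6: top cell = '.' → open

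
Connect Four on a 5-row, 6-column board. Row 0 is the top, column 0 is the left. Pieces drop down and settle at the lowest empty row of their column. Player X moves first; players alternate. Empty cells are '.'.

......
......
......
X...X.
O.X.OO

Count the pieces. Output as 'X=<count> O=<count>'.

X=3 O=3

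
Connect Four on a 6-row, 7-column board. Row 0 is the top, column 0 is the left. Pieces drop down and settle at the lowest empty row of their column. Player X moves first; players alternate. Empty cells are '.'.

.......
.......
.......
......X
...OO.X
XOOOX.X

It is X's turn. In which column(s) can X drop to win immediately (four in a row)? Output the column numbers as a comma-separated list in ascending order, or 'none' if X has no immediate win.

Answer: 6

Derivation:
col 0: drop X → no win
col 1: drop X → no win
col 2: drop X → no win
col 3: drop X → no win
col 4: drop X → no win
col 5: drop X → no win
col 6: drop X → WIN!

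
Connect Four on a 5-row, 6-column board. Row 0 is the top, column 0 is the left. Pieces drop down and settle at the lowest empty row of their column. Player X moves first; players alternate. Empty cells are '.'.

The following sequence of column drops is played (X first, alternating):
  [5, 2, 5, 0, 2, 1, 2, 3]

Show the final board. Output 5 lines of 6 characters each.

Answer: ......
......
..X...
..X..X
OOOO.X

Derivation:
Move 1: X drops in col 5, lands at row 4
Move 2: O drops in col 2, lands at row 4
Move 3: X drops in col 5, lands at row 3
Move 4: O drops in col 0, lands at row 4
Move 5: X drops in col 2, lands at row 3
Move 6: O drops in col 1, lands at row 4
Move 7: X drops in col 2, lands at row 2
Move 8: O drops in col 3, lands at row 4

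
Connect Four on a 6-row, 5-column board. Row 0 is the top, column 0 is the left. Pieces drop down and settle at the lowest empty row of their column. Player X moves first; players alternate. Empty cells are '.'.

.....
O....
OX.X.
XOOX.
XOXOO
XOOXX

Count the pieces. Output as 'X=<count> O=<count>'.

X=9 O=9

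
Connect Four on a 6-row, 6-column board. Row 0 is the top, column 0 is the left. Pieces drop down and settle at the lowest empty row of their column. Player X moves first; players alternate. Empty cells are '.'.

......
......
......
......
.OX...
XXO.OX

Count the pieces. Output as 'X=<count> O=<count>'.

X=4 O=3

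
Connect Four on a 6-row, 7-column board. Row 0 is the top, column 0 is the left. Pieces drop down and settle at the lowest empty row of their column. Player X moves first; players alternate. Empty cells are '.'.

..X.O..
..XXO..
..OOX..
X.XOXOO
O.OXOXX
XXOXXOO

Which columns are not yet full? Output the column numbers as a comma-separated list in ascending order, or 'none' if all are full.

col 0: top cell = '.' → open
col 1: top cell = '.' → open
col 2: top cell = 'X' → FULL
col 3: top cell = '.' → open
col 4: top cell = 'O' → FULL
col 5: top cell = '.' → open
col 6: top cell = '.' → open

Answer: 0,1,3,5,6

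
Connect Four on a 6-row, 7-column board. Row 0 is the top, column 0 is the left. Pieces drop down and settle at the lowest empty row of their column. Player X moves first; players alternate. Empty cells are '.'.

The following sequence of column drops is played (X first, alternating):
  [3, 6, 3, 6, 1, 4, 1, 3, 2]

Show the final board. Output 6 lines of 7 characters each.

Move 1: X drops in col 3, lands at row 5
Move 2: O drops in col 6, lands at row 5
Move 3: X drops in col 3, lands at row 4
Move 4: O drops in col 6, lands at row 4
Move 5: X drops in col 1, lands at row 5
Move 6: O drops in col 4, lands at row 5
Move 7: X drops in col 1, lands at row 4
Move 8: O drops in col 3, lands at row 3
Move 9: X drops in col 2, lands at row 5

Answer: .......
.......
.......
...O...
.X.X..O
.XXXO.O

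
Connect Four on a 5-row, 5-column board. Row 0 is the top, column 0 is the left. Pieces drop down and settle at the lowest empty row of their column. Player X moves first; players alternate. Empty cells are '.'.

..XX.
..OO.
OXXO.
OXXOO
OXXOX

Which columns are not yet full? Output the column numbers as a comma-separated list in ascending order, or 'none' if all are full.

col 0: top cell = '.' → open
col 1: top cell = '.' → open
col 2: top cell = 'X' → FULL
col 3: top cell = 'X' → FULL
col 4: top cell = '.' → open

Answer: 0,1,4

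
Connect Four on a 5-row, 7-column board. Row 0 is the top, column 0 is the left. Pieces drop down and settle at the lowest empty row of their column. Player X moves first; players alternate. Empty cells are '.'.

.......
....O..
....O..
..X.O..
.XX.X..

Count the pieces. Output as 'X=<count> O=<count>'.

X=4 O=3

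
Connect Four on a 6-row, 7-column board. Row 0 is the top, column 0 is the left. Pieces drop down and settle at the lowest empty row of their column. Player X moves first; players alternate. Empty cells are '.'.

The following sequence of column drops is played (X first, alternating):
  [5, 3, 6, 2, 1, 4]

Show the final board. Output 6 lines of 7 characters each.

Move 1: X drops in col 5, lands at row 5
Move 2: O drops in col 3, lands at row 5
Move 3: X drops in col 6, lands at row 5
Move 4: O drops in col 2, lands at row 5
Move 5: X drops in col 1, lands at row 5
Move 6: O drops in col 4, lands at row 5

Answer: .......
.......
.......
.......
.......
.XOOOXX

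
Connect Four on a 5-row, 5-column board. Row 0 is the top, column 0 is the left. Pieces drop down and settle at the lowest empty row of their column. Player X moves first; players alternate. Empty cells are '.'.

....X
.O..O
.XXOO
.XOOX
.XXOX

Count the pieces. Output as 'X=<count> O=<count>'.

X=8 O=7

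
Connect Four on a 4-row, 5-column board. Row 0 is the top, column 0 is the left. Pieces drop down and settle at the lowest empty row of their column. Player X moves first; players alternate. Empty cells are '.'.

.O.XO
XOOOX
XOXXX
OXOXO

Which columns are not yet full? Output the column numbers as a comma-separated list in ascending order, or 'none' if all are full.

col 0: top cell = '.' → open
col 1: top cell = 'O' → FULL
col 2: top cell = '.' → open
col 3: top cell = 'X' → FULL
col 4: top cell = 'O' → FULL

Answer: 0,2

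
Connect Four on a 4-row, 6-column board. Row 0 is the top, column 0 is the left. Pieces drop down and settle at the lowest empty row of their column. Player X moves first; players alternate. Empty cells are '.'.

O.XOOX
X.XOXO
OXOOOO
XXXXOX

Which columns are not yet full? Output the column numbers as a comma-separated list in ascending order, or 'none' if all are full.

Answer: 1

Derivation:
col 0: top cell = 'O' → FULL
col 1: top cell = '.' → open
col 2: top cell = 'X' → FULL
col 3: top cell = 'O' → FULL
col 4: top cell = 'O' → FULL
col 5: top cell = 'X' → FULL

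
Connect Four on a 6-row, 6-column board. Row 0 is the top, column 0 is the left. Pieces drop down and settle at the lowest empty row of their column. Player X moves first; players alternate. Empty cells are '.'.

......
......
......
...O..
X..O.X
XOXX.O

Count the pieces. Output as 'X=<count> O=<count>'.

X=5 O=4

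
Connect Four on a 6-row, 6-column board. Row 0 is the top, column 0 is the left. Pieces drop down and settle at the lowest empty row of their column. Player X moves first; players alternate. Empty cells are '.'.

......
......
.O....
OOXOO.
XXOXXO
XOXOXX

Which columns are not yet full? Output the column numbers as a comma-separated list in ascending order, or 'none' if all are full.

col 0: top cell = '.' → open
col 1: top cell = '.' → open
col 2: top cell = '.' → open
col 3: top cell = '.' → open
col 4: top cell = '.' → open
col 5: top cell = '.' → open

Answer: 0,1,2,3,4,5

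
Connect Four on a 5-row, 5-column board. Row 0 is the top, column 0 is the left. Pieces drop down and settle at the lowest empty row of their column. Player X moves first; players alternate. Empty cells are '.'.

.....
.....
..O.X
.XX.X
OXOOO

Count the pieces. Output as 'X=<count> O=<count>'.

X=5 O=5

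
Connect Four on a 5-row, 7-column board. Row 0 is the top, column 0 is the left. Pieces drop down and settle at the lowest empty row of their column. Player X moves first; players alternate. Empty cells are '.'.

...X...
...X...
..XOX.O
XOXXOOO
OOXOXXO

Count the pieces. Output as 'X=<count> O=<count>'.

X=10 O=10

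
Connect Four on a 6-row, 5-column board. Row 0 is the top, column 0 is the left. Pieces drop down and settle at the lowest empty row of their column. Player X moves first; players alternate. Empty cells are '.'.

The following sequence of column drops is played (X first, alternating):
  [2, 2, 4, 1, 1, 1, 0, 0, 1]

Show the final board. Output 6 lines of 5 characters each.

Answer: .....
.....
.X...
.O...
OXO..
XOX.X

Derivation:
Move 1: X drops in col 2, lands at row 5
Move 2: O drops in col 2, lands at row 4
Move 3: X drops in col 4, lands at row 5
Move 4: O drops in col 1, lands at row 5
Move 5: X drops in col 1, lands at row 4
Move 6: O drops in col 1, lands at row 3
Move 7: X drops in col 0, lands at row 5
Move 8: O drops in col 0, lands at row 4
Move 9: X drops in col 1, lands at row 2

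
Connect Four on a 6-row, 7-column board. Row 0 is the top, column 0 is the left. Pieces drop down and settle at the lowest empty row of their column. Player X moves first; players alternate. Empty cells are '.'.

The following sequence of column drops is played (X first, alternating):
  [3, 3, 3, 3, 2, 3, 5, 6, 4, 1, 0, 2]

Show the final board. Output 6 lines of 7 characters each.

Move 1: X drops in col 3, lands at row 5
Move 2: O drops in col 3, lands at row 4
Move 3: X drops in col 3, lands at row 3
Move 4: O drops in col 3, lands at row 2
Move 5: X drops in col 2, lands at row 5
Move 6: O drops in col 3, lands at row 1
Move 7: X drops in col 5, lands at row 5
Move 8: O drops in col 6, lands at row 5
Move 9: X drops in col 4, lands at row 5
Move 10: O drops in col 1, lands at row 5
Move 11: X drops in col 0, lands at row 5
Move 12: O drops in col 2, lands at row 4

Answer: .......
...O...
...O...
...X...
..OO...
XOXXXXO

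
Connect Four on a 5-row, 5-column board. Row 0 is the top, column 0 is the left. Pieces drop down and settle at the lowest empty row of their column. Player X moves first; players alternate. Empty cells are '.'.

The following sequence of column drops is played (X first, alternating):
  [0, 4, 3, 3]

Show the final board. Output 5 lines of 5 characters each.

Answer: .....
.....
.....
...O.
X..XO

Derivation:
Move 1: X drops in col 0, lands at row 4
Move 2: O drops in col 4, lands at row 4
Move 3: X drops in col 3, lands at row 4
Move 4: O drops in col 3, lands at row 3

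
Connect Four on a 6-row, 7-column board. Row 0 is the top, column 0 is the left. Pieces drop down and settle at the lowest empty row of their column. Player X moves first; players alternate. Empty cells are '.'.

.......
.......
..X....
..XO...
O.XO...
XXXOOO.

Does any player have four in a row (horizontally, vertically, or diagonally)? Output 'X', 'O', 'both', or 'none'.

X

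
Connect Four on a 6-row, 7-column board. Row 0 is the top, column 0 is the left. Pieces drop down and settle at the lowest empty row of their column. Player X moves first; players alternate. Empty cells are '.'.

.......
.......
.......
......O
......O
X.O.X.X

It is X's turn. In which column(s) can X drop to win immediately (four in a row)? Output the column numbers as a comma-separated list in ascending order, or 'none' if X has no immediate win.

Answer: none

Derivation:
col 0: drop X → no win
col 1: drop X → no win
col 2: drop X → no win
col 3: drop X → no win
col 4: drop X → no win
col 5: drop X → no win
col 6: drop X → no win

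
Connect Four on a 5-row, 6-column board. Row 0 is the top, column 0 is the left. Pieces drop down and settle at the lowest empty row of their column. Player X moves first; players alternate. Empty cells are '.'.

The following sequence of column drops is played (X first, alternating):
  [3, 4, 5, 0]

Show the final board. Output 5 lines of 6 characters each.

Move 1: X drops in col 3, lands at row 4
Move 2: O drops in col 4, lands at row 4
Move 3: X drops in col 5, lands at row 4
Move 4: O drops in col 0, lands at row 4

Answer: ......
......
......
......
O..XOX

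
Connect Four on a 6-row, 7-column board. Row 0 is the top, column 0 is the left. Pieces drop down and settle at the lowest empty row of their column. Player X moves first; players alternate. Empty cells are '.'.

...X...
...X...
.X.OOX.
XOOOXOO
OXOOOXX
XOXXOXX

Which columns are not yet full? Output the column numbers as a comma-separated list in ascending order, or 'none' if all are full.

col 0: top cell = '.' → open
col 1: top cell = '.' → open
col 2: top cell = '.' → open
col 3: top cell = 'X' → FULL
col 4: top cell = '.' → open
col 5: top cell = '.' → open
col 6: top cell = '.' → open

Answer: 0,1,2,4,5,6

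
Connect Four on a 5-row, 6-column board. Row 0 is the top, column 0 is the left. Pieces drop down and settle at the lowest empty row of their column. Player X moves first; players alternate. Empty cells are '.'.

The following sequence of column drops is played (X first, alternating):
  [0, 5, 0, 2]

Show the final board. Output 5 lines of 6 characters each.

Answer: ......
......
......
X.....
X.O..O

Derivation:
Move 1: X drops in col 0, lands at row 4
Move 2: O drops in col 5, lands at row 4
Move 3: X drops in col 0, lands at row 3
Move 4: O drops in col 2, lands at row 4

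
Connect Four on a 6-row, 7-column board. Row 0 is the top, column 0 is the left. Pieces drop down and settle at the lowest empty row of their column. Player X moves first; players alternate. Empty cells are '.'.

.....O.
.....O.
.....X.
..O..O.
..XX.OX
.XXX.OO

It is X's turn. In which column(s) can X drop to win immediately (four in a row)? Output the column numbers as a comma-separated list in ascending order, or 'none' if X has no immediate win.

col 0: drop X → WIN!
col 1: drop X → no win
col 2: drop X → no win
col 3: drop X → no win
col 4: drop X → WIN!
col 6: drop X → no win

Answer: 0,4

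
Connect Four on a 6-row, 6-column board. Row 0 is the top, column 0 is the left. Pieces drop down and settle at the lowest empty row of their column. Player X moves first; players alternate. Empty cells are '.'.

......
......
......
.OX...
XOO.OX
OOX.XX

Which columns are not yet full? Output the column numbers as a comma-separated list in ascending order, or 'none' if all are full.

col 0: top cell = '.' → open
col 1: top cell = '.' → open
col 2: top cell = '.' → open
col 3: top cell = '.' → open
col 4: top cell = '.' → open
col 5: top cell = '.' → open

Answer: 0,1,2,3,4,5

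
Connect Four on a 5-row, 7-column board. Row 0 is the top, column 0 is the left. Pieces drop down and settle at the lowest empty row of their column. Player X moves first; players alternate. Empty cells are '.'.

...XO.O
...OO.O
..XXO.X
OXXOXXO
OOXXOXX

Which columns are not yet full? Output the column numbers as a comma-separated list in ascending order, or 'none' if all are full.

Answer: 0,1,2,5

Derivation:
col 0: top cell = '.' → open
col 1: top cell = '.' → open
col 2: top cell = '.' → open
col 3: top cell = 'X' → FULL
col 4: top cell = 'O' → FULL
col 5: top cell = '.' → open
col 6: top cell = 'O' → FULL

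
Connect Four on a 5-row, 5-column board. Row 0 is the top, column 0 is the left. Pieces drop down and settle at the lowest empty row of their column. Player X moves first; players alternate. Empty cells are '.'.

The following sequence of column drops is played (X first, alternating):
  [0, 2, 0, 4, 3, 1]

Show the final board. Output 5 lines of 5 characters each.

Move 1: X drops in col 0, lands at row 4
Move 2: O drops in col 2, lands at row 4
Move 3: X drops in col 0, lands at row 3
Move 4: O drops in col 4, lands at row 4
Move 5: X drops in col 3, lands at row 4
Move 6: O drops in col 1, lands at row 4

Answer: .....
.....
.....
X....
XOOXO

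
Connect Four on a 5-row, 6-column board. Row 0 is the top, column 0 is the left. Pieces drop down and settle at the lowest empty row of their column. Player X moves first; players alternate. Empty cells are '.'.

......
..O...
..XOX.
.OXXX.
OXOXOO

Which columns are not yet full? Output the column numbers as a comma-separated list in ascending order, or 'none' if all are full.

Answer: 0,1,2,3,4,5

Derivation:
col 0: top cell = '.' → open
col 1: top cell = '.' → open
col 2: top cell = '.' → open
col 3: top cell = '.' → open
col 4: top cell = '.' → open
col 5: top cell = '.' → open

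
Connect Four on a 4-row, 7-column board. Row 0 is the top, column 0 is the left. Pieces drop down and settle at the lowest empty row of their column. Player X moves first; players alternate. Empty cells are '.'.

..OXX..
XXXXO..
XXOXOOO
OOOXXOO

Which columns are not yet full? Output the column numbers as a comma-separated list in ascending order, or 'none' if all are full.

col 0: top cell = '.' → open
col 1: top cell = '.' → open
col 2: top cell = 'O' → FULL
col 3: top cell = 'X' → FULL
col 4: top cell = 'X' → FULL
col 5: top cell = '.' → open
col 6: top cell = '.' → open

Answer: 0,1,5,6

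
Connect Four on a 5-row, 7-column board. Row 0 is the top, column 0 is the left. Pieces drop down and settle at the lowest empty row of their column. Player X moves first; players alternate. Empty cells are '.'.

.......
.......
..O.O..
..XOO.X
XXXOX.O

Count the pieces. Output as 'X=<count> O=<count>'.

X=6 O=6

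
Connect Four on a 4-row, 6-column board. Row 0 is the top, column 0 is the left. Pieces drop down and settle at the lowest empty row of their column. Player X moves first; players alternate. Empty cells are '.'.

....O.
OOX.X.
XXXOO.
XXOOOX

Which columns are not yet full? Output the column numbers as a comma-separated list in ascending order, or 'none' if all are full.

col 0: top cell = '.' → open
col 1: top cell = '.' → open
col 2: top cell = '.' → open
col 3: top cell = '.' → open
col 4: top cell = 'O' → FULL
col 5: top cell = '.' → open

Answer: 0,1,2,3,5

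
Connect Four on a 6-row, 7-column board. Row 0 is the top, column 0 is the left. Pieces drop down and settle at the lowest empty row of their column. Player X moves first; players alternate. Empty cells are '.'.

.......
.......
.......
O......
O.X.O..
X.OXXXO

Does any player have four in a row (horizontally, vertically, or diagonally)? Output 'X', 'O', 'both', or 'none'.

none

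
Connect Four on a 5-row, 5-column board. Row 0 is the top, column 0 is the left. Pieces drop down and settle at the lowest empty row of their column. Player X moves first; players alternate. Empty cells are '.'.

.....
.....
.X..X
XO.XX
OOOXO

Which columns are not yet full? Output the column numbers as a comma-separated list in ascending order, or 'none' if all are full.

col 0: top cell = '.' → open
col 1: top cell = '.' → open
col 2: top cell = '.' → open
col 3: top cell = '.' → open
col 4: top cell = '.' → open

Answer: 0,1,2,3,4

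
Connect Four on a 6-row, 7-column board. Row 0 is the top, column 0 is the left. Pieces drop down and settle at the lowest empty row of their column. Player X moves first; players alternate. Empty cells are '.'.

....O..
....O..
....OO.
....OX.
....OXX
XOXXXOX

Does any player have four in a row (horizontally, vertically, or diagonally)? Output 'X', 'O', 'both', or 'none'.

O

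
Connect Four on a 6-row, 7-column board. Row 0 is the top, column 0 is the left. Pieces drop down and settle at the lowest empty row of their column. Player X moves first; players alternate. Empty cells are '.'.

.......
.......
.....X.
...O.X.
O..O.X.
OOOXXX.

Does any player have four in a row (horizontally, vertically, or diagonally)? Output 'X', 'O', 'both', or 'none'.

X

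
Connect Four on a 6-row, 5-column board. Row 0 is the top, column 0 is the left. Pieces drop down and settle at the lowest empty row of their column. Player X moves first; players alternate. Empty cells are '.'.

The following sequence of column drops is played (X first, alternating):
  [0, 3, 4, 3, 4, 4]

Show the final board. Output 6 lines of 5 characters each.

Move 1: X drops in col 0, lands at row 5
Move 2: O drops in col 3, lands at row 5
Move 3: X drops in col 4, lands at row 5
Move 4: O drops in col 3, lands at row 4
Move 5: X drops in col 4, lands at row 4
Move 6: O drops in col 4, lands at row 3

Answer: .....
.....
.....
....O
...OX
X..OX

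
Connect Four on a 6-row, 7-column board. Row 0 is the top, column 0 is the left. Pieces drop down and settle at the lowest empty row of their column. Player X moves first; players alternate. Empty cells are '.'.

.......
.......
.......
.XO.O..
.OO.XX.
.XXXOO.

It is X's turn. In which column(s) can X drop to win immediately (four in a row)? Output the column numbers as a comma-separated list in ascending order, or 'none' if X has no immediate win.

col 0: drop X → WIN!
col 1: drop X → no win
col 2: drop X → no win
col 3: drop X → no win
col 4: drop X → no win
col 5: drop X → no win
col 6: drop X → no win

Answer: 0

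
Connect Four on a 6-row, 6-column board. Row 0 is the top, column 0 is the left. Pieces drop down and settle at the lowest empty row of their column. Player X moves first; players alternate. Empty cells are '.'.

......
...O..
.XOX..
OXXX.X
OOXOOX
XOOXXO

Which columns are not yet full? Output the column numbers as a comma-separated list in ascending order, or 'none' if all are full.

Answer: 0,1,2,3,4,5

Derivation:
col 0: top cell = '.' → open
col 1: top cell = '.' → open
col 2: top cell = '.' → open
col 3: top cell = '.' → open
col 4: top cell = '.' → open
col 5: top cell = '.' → open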